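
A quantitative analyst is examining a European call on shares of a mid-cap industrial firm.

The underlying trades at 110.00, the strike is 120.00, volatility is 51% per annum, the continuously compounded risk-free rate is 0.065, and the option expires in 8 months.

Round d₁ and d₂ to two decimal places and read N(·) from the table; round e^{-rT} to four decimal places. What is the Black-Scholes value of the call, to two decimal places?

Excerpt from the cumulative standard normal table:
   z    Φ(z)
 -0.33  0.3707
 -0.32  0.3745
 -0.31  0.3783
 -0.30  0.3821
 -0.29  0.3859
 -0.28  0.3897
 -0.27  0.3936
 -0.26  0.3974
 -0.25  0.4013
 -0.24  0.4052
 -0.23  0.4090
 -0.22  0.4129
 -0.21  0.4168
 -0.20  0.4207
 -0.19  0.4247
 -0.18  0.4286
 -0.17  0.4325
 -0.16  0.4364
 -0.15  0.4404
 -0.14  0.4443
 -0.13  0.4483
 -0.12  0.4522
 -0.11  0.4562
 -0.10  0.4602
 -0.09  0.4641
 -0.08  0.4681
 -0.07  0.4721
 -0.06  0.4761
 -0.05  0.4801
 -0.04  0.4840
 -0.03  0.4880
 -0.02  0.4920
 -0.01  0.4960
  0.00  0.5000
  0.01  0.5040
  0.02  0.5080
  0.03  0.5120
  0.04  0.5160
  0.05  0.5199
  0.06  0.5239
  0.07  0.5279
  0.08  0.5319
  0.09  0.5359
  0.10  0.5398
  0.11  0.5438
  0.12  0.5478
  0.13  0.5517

σ√T = 0.51 × 0.8165 = 0.4164
d₁ = [ln(110/120) + (0.065 + 0.51²/2)·0.6667] / 0.4164 = [-0.0870 + 0.1300] / 0.4164 = 0.1033 ≈ 0.10
d₂ = d₁ − σ√T = 0.1033 − 0.4164 = -0.3131 ≈ -0.31
e^(−rT) = e^(−0.065·0.6667) = 0.9576
N(d₁) = N(0.10) = 0.5398;  N(d₂) = N(-0.31) = 0.3783
C = 110·0.5398 − 120·0.9576·0.3783 = 59.3780 − 43.4712 = 15.9068

15.91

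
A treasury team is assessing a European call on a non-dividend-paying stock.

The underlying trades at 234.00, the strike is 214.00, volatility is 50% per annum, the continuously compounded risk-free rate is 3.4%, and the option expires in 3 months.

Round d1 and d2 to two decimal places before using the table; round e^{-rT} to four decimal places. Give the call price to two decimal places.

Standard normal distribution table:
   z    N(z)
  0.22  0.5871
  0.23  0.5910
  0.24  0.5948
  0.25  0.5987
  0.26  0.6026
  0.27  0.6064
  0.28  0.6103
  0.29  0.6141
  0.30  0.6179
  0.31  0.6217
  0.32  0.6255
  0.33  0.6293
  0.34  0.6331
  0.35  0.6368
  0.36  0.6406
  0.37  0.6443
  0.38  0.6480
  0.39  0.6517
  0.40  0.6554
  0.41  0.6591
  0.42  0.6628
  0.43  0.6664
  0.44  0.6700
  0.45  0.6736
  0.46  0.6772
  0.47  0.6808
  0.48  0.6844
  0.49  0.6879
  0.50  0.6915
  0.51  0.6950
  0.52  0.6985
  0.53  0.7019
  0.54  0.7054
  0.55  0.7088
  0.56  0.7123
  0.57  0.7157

σ√T = 0.5·√0.25 = 0.2500
d₁ = [ln(234/214) + (0.034 + 0.5²/2)·0.25] / 0.2500 = [0.0893 + 0.0398] / 0.2500 = 0.5164 ≈ 0.52
d₂ = d₁ − σ√T = 0.5164 − 0.2500 = 0.2664 ≈ 0.27
e^(−rT) = e^(−0.034·0.25) = 0.9915
C = 234·N(0.52) − 214·0.9915·N(0.27) = 234·0.6985 − 214·0.9915·0.6064 = 163.4490 − 128.6666 = 34.7824

34.78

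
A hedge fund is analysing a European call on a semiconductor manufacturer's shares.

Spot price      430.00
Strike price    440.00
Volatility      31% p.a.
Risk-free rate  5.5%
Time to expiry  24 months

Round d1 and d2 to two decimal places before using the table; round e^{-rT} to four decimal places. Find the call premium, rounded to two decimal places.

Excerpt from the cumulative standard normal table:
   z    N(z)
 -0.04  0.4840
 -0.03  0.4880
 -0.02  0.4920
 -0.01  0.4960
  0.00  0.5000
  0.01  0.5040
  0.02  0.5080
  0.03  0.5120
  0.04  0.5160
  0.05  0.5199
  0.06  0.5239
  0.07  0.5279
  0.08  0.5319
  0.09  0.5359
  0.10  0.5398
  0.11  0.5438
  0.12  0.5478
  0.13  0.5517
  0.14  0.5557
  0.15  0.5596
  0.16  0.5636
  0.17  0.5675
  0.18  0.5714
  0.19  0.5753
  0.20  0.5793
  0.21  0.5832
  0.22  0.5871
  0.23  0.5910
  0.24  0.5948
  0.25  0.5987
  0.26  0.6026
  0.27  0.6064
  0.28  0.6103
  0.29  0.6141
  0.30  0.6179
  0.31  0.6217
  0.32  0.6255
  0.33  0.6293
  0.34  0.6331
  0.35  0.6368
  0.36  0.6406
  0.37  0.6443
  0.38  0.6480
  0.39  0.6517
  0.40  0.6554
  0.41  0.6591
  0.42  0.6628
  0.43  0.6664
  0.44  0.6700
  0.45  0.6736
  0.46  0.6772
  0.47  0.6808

σ√T = 0.31 × 1.4142 = 0.4384
d₁ = [ln(430/440) + (0.055 + 0.31²/2)·2] / 0.4384 = [-0.0230 + 0.2061] / 0.4384 = 0.4177 ≈ 0.42
d₂ = d₁ − σ√T = 0.4177 − 0.4384 = -0.0207 ≈ -0.02
e^(−rT) = e^(−0.055·2) = 0.8958
N(d₁) = N(0.42) = 0.6628;  N(d₂) = N(-0.02) = 0.4920
C = 430·0.6628 − 440·0.8958·0.4920 = 285.0040 − 193.9228 = 91.0812

91.08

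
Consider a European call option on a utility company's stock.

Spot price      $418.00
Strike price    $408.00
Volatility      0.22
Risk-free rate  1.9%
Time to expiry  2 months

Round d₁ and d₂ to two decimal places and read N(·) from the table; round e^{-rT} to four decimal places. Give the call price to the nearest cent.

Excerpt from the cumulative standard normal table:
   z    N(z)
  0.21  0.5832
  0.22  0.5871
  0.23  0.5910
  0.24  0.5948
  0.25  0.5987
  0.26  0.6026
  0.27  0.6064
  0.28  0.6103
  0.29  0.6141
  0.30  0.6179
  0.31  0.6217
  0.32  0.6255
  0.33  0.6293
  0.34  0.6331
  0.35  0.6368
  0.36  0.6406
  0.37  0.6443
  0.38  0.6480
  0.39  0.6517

$21.11

T = 0.1667;  σ√T = 0.0898
d₁ = [ln(418/408) + (0.019 + 0.22²/2)·0.1667] / 0.0898 = [0.0242 + 0.0072] / 0.0898 = 0.3498 ⇒ 0.35
d₂ = d₁ − σ√T = 0.3498 − 0.0898 = 0.2600 ⇒ 0.26
exp(−rT) = exp(−0.019·0.1667) = 0.9968
N(d₁) = N(0.35) = 0.6368;  N(d₂) = N(0.26) = 0.6026
C = 418·0.6368 − 408·0.9968·0.6026 = 266.1824 − 245.0740 = 21.1084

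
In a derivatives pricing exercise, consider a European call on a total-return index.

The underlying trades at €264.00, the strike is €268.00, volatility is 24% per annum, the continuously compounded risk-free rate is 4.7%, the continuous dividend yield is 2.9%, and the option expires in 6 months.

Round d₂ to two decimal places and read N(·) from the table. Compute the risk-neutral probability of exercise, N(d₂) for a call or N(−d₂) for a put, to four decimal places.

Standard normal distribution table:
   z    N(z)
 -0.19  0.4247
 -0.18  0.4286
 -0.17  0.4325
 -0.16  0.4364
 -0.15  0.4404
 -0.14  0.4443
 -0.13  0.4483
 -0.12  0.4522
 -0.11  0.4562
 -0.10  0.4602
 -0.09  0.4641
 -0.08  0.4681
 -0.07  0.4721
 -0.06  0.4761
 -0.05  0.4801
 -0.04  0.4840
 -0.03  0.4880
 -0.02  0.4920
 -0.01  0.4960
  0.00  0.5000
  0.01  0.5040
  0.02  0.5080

T = 0.5;  σ√T = 0.1697
d₁ = [ln(264/268) + (0.047 − 0.029 + 0.24²/2)·0.5] / 0.1697 = [-0.0150 + 0.0234] / 0.1697 = 0.0493 which rounds to 0.05
d₂ = d₁ − σ√T = 0.0493 − 0.1697 = -0.1204 which rounds to -0.12
Risk-neutral Pr[S_T > K] = N(d₂) = N(-0.12) = 0.4522

0.4522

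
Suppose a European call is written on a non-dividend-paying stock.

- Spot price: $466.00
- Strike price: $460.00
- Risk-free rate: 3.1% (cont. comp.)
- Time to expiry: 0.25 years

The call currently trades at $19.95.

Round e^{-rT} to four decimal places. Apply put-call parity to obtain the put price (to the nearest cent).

exp(−rT) = exp(−0.031·0.25) = 0.9923
Put-call parity: C − P = S − K·e^(−rT) = 466 − 460·0.9923 = 466 − 456.4580 = 9.5420
P = C − (C − P) = 19.95 − (9.5420) = 10.4080

$10.41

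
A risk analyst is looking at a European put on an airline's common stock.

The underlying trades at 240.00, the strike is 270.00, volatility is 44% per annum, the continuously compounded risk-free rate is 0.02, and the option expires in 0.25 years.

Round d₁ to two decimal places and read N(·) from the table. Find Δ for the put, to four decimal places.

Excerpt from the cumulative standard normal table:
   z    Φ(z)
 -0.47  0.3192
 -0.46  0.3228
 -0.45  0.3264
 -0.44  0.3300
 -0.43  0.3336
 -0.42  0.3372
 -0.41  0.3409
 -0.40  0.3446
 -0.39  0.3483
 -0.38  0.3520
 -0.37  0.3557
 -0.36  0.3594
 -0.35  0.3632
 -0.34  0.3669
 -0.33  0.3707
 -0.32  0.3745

-0.6554

σ√T = 0.44 × 0.5000 = 0.2200
d₁ = [ln(240/270) + (0.02 + 0.44²/2)·0.25] / 0.2200 = [-0.1178 + 0.0292] / 0.2200 = -0.4027 ⇒ -0.40
N(d₁) = N(-0.40) = 0.3446
Δ_put = N(d₁) − 1 = 0.3446 − 1 = -0.6554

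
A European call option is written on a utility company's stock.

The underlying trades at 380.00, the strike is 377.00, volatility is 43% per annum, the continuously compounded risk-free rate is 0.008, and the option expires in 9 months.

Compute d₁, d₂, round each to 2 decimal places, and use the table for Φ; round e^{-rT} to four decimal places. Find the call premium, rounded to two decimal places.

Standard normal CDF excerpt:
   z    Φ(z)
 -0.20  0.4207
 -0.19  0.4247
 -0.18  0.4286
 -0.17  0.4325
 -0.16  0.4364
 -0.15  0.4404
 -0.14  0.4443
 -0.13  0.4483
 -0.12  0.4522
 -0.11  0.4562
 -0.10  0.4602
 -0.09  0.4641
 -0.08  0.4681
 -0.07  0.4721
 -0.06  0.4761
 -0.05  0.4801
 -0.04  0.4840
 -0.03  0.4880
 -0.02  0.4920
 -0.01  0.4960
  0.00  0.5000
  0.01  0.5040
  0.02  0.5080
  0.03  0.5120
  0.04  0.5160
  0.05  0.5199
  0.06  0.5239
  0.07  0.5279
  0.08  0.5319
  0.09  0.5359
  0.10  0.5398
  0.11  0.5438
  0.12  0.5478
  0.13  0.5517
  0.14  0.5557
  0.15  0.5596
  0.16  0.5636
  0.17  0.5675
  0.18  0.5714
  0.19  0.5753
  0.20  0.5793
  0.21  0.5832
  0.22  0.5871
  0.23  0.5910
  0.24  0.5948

T = 0.75;  σ√T = 0.3724
d₁ = [ln(380/377) + (0.008 + 0.43²/2)·0.75] / 0.3724 = [0.0079 + 0.0753] / 0.3724 = 0.2236 which rounds to 0.22
d₂ = d₁ − σ√T = 0.2236 − 0.3724 = -0.1488 which rounds to -0.15
e^(−rT) = e^(−0.008·0.75) = 0.9940
N(d₁) = N(0.22) = 0.5871;  N(d₂) = N(-0.15) = 0.4404
C = 380·0.5871 − 377·0.9940·0.4404 = 223.0980 − 165.0346 = 58.0634

58.06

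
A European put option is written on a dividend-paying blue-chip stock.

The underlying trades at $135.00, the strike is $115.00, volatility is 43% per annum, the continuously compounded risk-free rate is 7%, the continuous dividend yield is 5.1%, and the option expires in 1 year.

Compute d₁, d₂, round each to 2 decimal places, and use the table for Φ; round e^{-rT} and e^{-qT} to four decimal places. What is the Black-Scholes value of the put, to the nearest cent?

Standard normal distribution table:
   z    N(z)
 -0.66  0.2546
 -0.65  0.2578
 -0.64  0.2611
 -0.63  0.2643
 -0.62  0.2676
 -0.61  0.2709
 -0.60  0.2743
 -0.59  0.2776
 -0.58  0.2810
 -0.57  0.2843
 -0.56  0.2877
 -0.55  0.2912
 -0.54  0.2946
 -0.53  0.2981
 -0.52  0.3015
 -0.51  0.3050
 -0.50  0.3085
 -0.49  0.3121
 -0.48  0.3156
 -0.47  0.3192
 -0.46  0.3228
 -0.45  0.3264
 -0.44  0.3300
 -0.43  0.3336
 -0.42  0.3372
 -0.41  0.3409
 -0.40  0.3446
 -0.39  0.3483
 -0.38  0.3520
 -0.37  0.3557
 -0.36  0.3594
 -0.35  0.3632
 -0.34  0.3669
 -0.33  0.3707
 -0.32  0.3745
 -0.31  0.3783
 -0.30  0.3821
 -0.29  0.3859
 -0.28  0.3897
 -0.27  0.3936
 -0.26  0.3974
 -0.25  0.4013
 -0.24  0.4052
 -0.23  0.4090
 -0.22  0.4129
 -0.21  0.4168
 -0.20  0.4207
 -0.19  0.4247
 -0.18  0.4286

$11.20

σ√T = 0.43·√1 = 0.4300
d₁ = [ln(135/115) + (0.07 − 0.051 + 0.43²/2)·1] / 0.4300 = [0.1603 + 0.1114] / 0.4300 = 0.6321 ⇒ 0.63
d₂ = d₁ − σ√T = 0.6321 − 0.4300 = 0.2021 ⇒ 0.20
exp(−qT) = exp(−0.051·1) = 0.9503;  exp(−rT) = exp(−0.07·1) = 0.9324
P = 115·0.9324·N(-0.20) − 135·0.9503·N(-0.63) = 115·0.9324·0.4207 − 135·0.9503·0.2643 = 45.1100 − 33.9072 = 11.2028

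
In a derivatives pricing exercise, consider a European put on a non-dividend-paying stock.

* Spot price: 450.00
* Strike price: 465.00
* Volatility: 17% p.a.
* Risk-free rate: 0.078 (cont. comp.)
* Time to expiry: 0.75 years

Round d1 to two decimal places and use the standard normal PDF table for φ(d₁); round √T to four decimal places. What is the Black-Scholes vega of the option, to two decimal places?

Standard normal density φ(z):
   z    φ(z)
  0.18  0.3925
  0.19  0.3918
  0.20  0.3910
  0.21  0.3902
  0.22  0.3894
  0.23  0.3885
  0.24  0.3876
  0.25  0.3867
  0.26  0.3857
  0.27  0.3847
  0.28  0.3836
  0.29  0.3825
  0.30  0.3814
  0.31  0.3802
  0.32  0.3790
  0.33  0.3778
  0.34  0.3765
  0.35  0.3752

150.70

T = 0.75;  σ√T = 0.1472
ln(S/K) + (r + σ²/2)T = ln(450/465) + (0.078 + 0.17²/2)·0.75 = -0.0328 + 0.0693 = 0.0365
d₁ = 0.0365 / 0.1472 = 0.2482 → 0.25
√T = √0.75 = 0.8660
φ(d₁) = φ(0.25) = 0.3867
vega = S·φ(d₁)·√T = 450·0.3867·0.8660 = 150.6970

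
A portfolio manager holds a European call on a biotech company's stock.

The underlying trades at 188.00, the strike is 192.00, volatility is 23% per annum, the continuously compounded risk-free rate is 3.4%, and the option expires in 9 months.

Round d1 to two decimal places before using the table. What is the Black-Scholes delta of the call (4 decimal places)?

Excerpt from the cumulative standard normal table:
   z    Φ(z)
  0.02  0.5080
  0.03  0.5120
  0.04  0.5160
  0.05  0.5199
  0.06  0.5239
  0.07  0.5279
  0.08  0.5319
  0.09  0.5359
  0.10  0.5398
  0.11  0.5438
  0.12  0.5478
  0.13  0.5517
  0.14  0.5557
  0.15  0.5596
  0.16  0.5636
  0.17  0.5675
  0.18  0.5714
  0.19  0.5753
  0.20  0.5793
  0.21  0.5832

0.5478

T = 0.75;  σ√T = 0.1992
d₁ = [ln(188/192) + (0.034 + 0.23²/2)·0.75] / 0.1992 = [-0.0211 + 0.0453] / 0.1992 = 0.1219 ≈ 0.12
N(d₁) = N(0.12) = 0.5478
Δ_call = N(d₁) = 0.5478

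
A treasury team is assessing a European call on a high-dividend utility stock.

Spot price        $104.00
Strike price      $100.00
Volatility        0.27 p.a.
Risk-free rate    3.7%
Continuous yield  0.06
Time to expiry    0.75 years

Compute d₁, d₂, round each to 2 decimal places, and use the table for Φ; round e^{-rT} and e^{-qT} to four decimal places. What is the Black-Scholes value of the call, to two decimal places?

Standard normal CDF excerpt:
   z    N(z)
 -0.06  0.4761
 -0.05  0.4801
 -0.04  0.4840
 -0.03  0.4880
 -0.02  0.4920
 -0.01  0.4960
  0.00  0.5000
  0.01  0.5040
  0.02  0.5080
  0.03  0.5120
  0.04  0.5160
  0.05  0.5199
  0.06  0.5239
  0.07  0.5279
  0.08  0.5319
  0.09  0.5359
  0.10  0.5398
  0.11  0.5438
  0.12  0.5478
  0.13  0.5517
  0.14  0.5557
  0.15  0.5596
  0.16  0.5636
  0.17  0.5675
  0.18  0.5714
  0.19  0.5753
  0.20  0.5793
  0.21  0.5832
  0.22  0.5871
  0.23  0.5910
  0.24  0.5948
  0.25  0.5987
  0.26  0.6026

σ√T = 0.27 × 0.8660 = 0.2338
d₁ = [ln(104/100) + (0.037 − 0.06 + 0.27²/2)·0.75] / 0.2338 = [0.0392 + 0.0101] / 0.2338 = 0.2109 ≈ 0.21
d₂ = d₁ − σ√T = 0.2109 − 0.2338 = -0.0230 ≈ -0.02
e^(−qT) = e^(−0.06·0.75) = 0.9560;  e^(−rT) = e^(−0.037·0.75) = 0.9726
N(d₁) = N(0.21) = 0.5832;  N(d₂) = N(-0.02) = 0.4920
C = 104·0.9560·0.5832 − 100·0.9726·0.4920 = 57.9841 − 47.8519 = 10.1322

$10.13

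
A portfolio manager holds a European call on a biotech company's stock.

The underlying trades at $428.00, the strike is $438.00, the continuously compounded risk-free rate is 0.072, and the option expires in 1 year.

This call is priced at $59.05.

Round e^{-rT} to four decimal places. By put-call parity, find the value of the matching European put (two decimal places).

$38.61

e^(−rT) = e^(−0.072·1) = 0.9305
Put-call parity: C − P = S − K·e^(−rT) = 428 − 438·0.9305 = 428 − 407.5590 = 20.4410
P = C − (C − P) = 59.05 − (20.4410) = 38.6090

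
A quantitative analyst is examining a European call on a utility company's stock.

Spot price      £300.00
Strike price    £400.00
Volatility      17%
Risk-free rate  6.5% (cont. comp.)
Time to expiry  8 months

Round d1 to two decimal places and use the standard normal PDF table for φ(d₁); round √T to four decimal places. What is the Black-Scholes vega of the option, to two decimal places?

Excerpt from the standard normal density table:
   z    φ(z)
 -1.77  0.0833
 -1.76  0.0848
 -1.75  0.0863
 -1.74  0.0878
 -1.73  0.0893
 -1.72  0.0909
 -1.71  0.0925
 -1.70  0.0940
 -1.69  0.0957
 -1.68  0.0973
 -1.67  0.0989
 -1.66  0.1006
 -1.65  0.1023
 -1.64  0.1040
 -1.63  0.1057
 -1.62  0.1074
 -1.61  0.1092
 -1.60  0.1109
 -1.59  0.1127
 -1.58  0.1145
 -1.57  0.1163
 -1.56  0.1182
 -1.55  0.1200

23.44

σ√T = 0.17 × 0.8165 = 0.1388
d₁ = [ln(300/400) + (0.065 + 0.17²/2)·0.6667] / 0.1388 = [-0.2877 + 0.0530] / 0.1388 = -1.6910 ≈ -1.69
√T = √0.6667 = 0.8165
φ(d₁) = φ(-1.69) = 0.0957
vega = S·φ(d₁)·√T = 300·0.0957·0.8165 = 23.4417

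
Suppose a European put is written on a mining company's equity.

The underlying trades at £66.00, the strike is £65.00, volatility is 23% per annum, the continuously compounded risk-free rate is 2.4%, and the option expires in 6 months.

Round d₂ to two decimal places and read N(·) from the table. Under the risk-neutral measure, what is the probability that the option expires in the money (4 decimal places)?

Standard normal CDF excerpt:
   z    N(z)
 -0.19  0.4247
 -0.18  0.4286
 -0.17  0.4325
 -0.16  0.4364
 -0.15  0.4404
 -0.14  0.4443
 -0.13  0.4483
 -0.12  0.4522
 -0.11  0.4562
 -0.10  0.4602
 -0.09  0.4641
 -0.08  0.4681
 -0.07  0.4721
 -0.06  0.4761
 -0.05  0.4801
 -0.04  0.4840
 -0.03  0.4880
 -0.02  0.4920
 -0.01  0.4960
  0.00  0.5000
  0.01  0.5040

0.4641

σ√T = 0.23 × 0.7071 = 0.1626
ln(S/K) + (r + σ²/2)T = ln(66/65) + (0.024 + 0.23²/2)·0.5 = 0.0153 + 0.0252 = 0.0405
d₁ = 0.0405 / 0.1626 = 0.2490 → 0.25
d₂ = d₁ − σ√T = 0.2490 − 0.1626 = 0.0863 → 0.09
Risk-neutral Pr[S_T < K] = N(−d₂) = N(-0.09) = 0.4641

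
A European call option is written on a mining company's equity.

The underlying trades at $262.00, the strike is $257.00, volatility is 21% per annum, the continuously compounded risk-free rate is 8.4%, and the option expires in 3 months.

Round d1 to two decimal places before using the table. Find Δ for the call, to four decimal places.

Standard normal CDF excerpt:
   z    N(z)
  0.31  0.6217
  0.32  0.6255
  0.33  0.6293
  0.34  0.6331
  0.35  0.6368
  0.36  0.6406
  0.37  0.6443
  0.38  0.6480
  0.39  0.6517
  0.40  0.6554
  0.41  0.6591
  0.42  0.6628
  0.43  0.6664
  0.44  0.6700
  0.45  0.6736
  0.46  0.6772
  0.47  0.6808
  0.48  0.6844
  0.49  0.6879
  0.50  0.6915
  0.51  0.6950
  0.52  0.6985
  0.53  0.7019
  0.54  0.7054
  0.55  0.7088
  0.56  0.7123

T = 0.25;  σ√T = 0.1050
d₁ = [ln(262/257) + (0.084 + 0.21²/2)·0.25] / 0.1050 = [0.0193 + 0.0265] / 0.1050 = 0.4360 ≈ 0.44
N(d₁) = N(0.44) = 0.6700
Δ_call = N(d₁) = 0.6700

0.6700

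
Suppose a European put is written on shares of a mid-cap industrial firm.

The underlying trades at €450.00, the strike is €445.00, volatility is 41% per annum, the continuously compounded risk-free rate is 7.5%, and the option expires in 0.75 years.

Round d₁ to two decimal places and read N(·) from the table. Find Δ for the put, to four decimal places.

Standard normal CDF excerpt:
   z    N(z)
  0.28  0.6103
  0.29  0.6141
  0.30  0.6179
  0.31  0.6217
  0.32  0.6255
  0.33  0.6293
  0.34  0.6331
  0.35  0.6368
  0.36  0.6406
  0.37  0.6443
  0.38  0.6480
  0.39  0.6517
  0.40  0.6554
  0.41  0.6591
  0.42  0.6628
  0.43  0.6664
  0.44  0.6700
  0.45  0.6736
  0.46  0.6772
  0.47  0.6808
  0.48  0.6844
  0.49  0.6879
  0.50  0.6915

σ√T = 0.41 × 0.8660 = 0.3551
d₁ = [ln(450/445) + (0.075 + 0.41²/2)·0.75] / 0.3551 = [0.0112 + 0.1193] / 0.3551 = 0.3674 ⇒ 0.37
N(d₁) = N(0.37) = 0.6443
Δ_put = N(d₁) − 1 = 0.6443 − 1 = -0.3557

-0.3557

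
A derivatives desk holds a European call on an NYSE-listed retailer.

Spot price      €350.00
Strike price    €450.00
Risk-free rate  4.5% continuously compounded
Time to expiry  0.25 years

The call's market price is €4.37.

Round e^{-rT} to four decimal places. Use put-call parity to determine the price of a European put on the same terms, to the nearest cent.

€99.33

exp(−rT) = exp(−0.045·0.25) = 0.9888
Put-call parity: C − P = S − K·e^(−rT) = 350 − 450·0.9888 = 350 − 444.9600 = -94.9600
P = C − (C − P) = 4.37 − (-94.9600) = 99.3300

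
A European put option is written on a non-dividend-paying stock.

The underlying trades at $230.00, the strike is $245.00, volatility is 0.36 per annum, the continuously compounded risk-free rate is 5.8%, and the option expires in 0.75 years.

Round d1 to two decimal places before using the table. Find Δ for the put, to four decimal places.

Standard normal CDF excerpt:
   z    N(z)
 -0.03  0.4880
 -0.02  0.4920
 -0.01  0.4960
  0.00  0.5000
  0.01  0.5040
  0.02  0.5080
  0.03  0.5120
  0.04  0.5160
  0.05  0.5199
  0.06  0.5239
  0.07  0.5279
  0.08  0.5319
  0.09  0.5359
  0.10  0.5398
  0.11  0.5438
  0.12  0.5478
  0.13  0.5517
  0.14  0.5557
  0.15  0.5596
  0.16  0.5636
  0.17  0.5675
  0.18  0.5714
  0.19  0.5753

-0.4641

σ√T = 0.36 × 0.8660 = 0.3118
ln(S/K) + (r + σ²/2)T = ln(230/245) + (0.058 + 0.36²/2)·0.75 = -0.0632 + 0.0921 = 0.0289
d₁ = 0.0289 / 0.3118 = 0.0928 → 0.09
N(d₁) = N(0.09) = 0.5359
Δ_put = N(d₁) − 1 = 0.5359 − 1 = -0.4641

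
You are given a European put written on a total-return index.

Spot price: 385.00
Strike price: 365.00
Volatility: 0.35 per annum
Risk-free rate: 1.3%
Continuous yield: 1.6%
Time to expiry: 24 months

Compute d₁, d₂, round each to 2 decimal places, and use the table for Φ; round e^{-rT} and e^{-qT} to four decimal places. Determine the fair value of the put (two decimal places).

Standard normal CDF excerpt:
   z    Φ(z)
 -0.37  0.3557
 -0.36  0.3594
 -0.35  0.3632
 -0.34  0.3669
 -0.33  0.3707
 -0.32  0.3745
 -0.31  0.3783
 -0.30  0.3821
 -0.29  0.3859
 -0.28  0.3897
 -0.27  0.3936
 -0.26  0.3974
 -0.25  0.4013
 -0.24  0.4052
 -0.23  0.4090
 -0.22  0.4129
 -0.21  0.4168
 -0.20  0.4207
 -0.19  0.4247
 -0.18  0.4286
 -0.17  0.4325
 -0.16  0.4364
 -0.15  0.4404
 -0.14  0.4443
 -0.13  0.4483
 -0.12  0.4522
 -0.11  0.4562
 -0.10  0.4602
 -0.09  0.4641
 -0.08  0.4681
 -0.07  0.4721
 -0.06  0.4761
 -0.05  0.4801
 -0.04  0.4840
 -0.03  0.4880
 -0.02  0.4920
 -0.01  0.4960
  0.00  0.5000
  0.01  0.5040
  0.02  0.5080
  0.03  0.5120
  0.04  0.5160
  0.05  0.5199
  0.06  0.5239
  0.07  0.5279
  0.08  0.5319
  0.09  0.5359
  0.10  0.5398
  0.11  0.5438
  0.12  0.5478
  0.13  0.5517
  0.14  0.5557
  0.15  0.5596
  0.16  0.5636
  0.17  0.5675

62.20

T = 2;  σ√T = 0.4950
d₁ = [ln(385/365) + (0.013 − 0.016 + 0.35²/2)·2] / 0.4950 = [0.0533 + 0.1165] / 0.4950 = 0.3431 ≈ 0.34
d₂ = d₁ − σ√T = 0.3431 − 0.4950 = -0.1518 ≈ -0.15
exp(−qT) = exp(−0.016·2) = 0.9685;  exp(−rT) = exp(−0.013·2) = 0.9743
N(−d₂) = N(0.15) = 0.5596;  N(−d₁) = N(-0.34) = 0.3669
P = 365·0.9743·0.5596 − 385·0.9685·0.3669 = 199.0047 − 136.8069 = 62.1978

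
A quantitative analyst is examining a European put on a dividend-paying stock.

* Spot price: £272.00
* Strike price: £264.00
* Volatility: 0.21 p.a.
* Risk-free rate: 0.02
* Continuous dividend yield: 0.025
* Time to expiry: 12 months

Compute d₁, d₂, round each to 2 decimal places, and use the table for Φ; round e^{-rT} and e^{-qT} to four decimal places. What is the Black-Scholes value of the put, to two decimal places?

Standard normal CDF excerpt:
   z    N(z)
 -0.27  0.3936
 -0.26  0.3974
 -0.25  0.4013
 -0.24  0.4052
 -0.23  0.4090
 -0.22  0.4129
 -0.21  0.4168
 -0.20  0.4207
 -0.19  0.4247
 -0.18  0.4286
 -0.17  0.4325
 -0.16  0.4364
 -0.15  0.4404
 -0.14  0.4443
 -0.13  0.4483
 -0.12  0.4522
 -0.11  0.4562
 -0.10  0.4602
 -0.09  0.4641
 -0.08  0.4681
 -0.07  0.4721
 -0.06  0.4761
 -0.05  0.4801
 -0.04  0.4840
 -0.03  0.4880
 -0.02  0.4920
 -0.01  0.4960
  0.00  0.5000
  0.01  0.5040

£18.82

σ√T = 0.21 × 1.0000 = 0.2100
d₁ = [ln(272/264) + (0.02 − 0.025 + ½·0.21²)·1] / (σ√T) = (0.0299 + 0.0170) / 0.2100 = 0.2233 ≈ 0.22
d₂ = 0.2233 − 0.2100 = 0.0133 ≈ 0.01
e^(−qT) = e^(−0.025·1) = 0.9753;  e^(−rT) = e^(−0.02·1) = 0.9802
P = 264·0.9802·N(-0.01) − 272·0.9753·N(-0.22) = 264·0.9802·0.4960 − 272·0.9753·0.4129 = 128.3513 − 109.5348 = 18.8165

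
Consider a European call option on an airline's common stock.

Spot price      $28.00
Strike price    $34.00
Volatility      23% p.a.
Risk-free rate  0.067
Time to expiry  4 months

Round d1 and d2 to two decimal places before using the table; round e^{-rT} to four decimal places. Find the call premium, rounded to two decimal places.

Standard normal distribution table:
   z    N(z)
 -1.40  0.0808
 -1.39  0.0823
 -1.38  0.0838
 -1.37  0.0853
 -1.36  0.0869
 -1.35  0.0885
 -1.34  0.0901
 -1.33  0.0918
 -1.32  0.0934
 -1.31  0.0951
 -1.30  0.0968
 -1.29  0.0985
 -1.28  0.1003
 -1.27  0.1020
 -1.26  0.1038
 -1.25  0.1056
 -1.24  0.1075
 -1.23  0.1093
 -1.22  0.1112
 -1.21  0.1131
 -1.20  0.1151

$0.17

σ√T = 0.23 × 0.5774 = 0.1328
d₁ = [ln(28/34) + (0.067 + ½·0.23²)·0.3333] / (σ√T) = (-0.1942 + 0.0312) / 0.1328 = -1.2275 ⇒ -1.23
d₂ = -1.2275 − 0.1328 = -1.3603 ⇒ -1.36
e^(−rT) = e^(−0.067·0.3333) = 0.9779
C = 28·N(-1.23) − 34·0.9779·N(-1.36) = 28·0.1093 − 34·0.9779·0.0869 = 3.0604 − 2.8893 = 0.1711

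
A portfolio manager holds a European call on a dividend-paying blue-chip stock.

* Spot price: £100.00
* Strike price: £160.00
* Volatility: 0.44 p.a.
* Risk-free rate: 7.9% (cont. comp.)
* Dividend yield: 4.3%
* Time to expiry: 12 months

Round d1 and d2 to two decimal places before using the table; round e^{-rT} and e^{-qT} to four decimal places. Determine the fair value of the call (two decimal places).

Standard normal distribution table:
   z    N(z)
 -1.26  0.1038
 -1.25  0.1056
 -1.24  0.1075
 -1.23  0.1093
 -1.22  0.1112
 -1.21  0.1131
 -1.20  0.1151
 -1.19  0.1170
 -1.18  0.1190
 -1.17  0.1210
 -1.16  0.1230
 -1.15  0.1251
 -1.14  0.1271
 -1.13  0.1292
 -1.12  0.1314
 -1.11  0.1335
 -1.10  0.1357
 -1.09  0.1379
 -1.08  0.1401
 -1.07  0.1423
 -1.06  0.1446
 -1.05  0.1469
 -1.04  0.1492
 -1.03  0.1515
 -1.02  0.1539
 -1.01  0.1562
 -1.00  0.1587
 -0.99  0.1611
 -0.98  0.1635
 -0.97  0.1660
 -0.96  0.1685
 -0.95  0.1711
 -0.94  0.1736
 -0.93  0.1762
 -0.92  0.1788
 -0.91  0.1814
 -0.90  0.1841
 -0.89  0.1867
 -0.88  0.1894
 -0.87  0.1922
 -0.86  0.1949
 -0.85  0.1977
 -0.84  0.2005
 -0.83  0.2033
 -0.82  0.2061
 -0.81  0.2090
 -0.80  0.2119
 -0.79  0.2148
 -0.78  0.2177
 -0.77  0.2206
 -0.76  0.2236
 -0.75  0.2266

£4.41

T = 1;  σ√T = 0.4400
d₁ = [ln(100/160) + (0.079 − 0.043 + ½·0.44²)·1] / (σ√T) = (-0.4700 + 0.1328) / 0.4400 = -0.7664 → -0.77
d₂ = -0.7664 − 0.4400 = -1.2064 → -1.21
e^(−qT) = e^(−0.043·1) = 0.9579;  e^(−rT) = e^(−0.079·1) = 0.9240
N(d₁) = N(-0.77) = 0.2206;  N(d₂) = N(-1.21) = 0.1131
C = 100·0.9579·0.2206 − 160·0.9240·0.1131 = 21.1313 − 16.7207 = 4.4106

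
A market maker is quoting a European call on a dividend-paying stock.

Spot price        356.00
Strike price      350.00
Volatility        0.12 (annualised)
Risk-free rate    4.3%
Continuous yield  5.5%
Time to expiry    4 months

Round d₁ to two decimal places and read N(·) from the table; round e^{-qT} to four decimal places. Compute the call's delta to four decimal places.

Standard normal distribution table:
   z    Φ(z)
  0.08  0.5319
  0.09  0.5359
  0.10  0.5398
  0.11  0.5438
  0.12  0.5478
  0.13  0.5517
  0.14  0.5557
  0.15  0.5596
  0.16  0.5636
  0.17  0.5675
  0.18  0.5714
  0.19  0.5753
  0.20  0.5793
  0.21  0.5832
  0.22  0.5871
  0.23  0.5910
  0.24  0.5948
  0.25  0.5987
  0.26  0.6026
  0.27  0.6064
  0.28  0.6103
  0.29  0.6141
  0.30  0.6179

T = 0.3333;  σ√T = 0.0693
d₁ = [ln(356/350) + (0.043 − 0.055 + ½·0.12²)·0.3333] / (σ√T) = (0.0170 − 0.0016) / 0.0693 = 0.2222 ⇒ 0.22
N(d₁) = N(0.22) = 0.5871
Δ_call = e^(−qT)·N(d₁) = 0.9818·0.5871 = 0.5764

0.5764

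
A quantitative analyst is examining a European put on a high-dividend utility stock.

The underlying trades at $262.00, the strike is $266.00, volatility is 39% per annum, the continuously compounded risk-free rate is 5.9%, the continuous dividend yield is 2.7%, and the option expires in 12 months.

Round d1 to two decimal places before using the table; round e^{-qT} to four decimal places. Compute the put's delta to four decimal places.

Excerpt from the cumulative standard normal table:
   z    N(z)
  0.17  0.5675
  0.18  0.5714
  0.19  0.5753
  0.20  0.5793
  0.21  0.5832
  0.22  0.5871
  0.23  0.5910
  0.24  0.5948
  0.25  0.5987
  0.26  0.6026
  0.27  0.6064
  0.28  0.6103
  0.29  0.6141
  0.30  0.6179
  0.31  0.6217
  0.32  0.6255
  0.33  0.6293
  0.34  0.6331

-0.3944

σ√T = 0.39·√1 = 0.3900
ln(S/K) + (r − q + σ²/2)T = ln(262/266) + (0.059 − 0.027 + 0.39²/2)·1 = -0.0152 + 0.1081 = 0.0929
d₁ = 0.0929 / 0.3900 = 0.2382 ⇒ 0.24
N(d₁) = N(0.24) = 0.5948
Δ_put = exp(−qT)·(N(d₁) − 1) = 0.9734·(0.5948 − 1) = -0.3944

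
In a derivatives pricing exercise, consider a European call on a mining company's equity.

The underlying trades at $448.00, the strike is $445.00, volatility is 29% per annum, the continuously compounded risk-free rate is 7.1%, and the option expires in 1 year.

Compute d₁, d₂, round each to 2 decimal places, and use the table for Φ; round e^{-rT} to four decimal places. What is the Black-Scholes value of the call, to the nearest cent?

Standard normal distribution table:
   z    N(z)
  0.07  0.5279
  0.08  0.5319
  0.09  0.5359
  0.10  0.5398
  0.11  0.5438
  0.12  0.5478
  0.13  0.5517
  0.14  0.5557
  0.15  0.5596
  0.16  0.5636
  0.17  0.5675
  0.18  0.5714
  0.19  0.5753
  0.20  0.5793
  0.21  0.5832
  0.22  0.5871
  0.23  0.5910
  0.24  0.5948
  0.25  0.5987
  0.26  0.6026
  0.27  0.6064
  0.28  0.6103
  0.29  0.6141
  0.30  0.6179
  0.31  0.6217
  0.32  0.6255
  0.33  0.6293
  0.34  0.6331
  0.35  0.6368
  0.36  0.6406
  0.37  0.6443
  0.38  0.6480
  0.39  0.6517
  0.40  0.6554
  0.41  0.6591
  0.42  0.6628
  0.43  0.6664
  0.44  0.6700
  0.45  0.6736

σ√T = 0.29 × 1.0000 = 0.2900
ln(S/K) + (r + σ²/2)T = ln(448/445) + (0.071 + 0.29²/2)·1 = 0.0067 + 0.1130 = 0.1198
d₁ = 0.1198 / 0.2900 = 0.4130 → 0.41
d₂ = d₁ − σ√T = 0.4130 − 0.2900 = 0.1230 → 0.12
e^(−rT) = e^(−0.071·1) = 0.9315
N(d₁) = N(0.41) = 0.6591;  N(d₂) = N(0.12) = 0.5478
C = 448·0.6591 − 445·0.9315·0.5478 = 295.2768 − 227.0727 = 68.2041

$68.20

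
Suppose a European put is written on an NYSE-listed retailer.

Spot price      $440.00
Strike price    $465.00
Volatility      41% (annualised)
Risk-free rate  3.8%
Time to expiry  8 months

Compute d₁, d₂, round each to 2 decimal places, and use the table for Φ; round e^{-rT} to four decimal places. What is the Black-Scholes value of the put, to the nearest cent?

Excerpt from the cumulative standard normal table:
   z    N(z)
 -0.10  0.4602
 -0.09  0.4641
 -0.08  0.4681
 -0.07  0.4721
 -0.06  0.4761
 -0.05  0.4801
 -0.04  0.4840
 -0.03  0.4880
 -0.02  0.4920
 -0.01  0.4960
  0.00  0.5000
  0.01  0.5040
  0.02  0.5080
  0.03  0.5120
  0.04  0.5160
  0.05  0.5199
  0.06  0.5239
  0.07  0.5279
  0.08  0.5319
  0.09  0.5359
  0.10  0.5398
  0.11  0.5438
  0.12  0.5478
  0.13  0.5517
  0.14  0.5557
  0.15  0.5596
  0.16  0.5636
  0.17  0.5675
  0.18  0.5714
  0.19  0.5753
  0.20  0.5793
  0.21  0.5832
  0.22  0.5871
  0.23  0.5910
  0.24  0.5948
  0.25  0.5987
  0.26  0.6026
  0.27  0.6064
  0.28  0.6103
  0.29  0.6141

$67.24

σ√T = 0.41·√0.6667 = 0.3348
d₁ = [ln(440/465) + (0.038 + 0.41²/2)·0.6667] / 0.3348 = [-0.0553 + 0.0814] / 0.3348 = 0.0780 which rounds to 0.08
d₂ = d₁ − σ√T = 0.0780 − 0.3348 = -0.2568 which rounds to -0.26
e^(−rT) = e^(−0.038·0.6667) = 0.9750
P = 465·0.9750·N(0.26) − 440·N(-0.08) = 465·0.9750·0.6026 − 440·0.4681 = 273.2038 − 205.9640 = 67.2398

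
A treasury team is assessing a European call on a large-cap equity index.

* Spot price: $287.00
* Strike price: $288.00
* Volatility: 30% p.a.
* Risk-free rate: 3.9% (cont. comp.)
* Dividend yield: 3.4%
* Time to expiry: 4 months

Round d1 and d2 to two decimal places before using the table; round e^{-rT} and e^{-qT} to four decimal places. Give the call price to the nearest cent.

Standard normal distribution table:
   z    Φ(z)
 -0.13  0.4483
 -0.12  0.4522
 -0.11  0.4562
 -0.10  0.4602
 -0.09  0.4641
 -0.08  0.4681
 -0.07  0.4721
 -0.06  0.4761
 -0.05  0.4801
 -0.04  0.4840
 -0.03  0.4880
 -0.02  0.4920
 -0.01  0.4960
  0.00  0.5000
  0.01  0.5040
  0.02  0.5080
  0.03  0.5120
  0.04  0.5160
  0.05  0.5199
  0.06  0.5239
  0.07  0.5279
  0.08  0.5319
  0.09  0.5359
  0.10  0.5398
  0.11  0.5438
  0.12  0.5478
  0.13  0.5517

σ√T = 0.3·√0.3333 = 0.1732
d₁ = [ln(287/288) + (0.039 − 0.034 + 0.3²/2)·0.3333] / 0.1732 = [-0.0035 + 0.0167] / 0.1732 = 0.0761 → 0.08
d₂ = d₁ − σ√T = 0.0761 − 0.1732 = -0.0971 → -0.10
e^(−qT) = e^(−0.034·0.3333) = 0.9887;  e^(−rT) = e^(−0.039·0.3333) = 0.9871
N(d₁) = N(0.08) = 0.5319;  N(d₂) = N(-0.10) = 0.4602
C = 287·0.9887·0.5319 − 288·0.9871·0.4602 = 150.9303 − 130.8279 = 20.1024

$20.10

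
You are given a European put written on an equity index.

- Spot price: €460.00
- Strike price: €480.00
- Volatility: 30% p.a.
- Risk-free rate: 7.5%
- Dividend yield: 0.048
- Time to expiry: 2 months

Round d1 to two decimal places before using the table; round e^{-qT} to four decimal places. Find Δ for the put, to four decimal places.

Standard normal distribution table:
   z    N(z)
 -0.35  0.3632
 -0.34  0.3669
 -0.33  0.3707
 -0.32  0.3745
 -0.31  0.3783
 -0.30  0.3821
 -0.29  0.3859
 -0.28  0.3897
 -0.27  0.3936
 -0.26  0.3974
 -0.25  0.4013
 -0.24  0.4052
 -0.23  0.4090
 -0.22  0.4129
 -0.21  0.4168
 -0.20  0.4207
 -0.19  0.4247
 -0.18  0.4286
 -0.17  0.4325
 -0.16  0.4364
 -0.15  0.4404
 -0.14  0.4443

-0.5939

σ√T = 0.3 × 0.4082 = 0.1225
d₁ = [ln(460/480) + (0.075 − 0.048 + ½·0.3²)·0.1667] / (σ√T) = (-0.0426 + 0.0120) / 0.1225 = -0.2495 which rounds to -0.25
N(d₁) = N(-0.25) = 0.4013
Δ_put = exp(−qT)·(N(d₁) − 1) = 0.9920·(0.4013 − 1) = -0.5939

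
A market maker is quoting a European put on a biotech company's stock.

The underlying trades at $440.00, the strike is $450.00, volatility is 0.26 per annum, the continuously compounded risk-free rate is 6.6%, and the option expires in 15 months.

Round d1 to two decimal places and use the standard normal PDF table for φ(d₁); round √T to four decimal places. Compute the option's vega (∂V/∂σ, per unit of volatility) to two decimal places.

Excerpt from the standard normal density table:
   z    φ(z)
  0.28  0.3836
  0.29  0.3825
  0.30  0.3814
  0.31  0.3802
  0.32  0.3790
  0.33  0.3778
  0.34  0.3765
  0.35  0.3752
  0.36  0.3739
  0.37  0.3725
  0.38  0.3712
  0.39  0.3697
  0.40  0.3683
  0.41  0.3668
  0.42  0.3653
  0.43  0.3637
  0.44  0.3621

σ√T = 0.26 × 1.1180 = 0.2907
d₁ = [ln(440/450) + (0.066 + ½·0.26²)·1.25] / (σ√T) = (-0.0225 + 0.1247) / 0.2907 = 0.3518 which rounds to 0.35
√T = √1.25 = 1.1180
φ(d₁) = φ(0.35) = 0.3752
vega = S·φ(d₁)·√T = 440·0.3752·1.1180 = 184.5684

184.57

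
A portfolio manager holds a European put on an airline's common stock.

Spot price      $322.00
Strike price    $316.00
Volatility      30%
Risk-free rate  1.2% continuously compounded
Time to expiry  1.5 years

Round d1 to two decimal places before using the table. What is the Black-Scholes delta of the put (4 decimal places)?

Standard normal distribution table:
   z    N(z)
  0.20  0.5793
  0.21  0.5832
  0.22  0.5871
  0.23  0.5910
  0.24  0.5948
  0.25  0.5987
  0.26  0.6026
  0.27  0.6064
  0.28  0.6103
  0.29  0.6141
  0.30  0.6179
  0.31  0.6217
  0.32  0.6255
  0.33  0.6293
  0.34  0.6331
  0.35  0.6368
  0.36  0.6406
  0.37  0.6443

σ√T = 0.3·√1.5 = 0.3674
d₁ = [ln(322/316) + (0.012 + 0.3²/2)·1.5] / 0.3674 = [0.0188 + 0.0855] / 0.3674 = 0.2839 → 0.28
N(d₁) = N(0.28) = 0.6103
Δ_put = N(d₁) − 1 = 0.6103 − 1 = -0.3897

-0.3897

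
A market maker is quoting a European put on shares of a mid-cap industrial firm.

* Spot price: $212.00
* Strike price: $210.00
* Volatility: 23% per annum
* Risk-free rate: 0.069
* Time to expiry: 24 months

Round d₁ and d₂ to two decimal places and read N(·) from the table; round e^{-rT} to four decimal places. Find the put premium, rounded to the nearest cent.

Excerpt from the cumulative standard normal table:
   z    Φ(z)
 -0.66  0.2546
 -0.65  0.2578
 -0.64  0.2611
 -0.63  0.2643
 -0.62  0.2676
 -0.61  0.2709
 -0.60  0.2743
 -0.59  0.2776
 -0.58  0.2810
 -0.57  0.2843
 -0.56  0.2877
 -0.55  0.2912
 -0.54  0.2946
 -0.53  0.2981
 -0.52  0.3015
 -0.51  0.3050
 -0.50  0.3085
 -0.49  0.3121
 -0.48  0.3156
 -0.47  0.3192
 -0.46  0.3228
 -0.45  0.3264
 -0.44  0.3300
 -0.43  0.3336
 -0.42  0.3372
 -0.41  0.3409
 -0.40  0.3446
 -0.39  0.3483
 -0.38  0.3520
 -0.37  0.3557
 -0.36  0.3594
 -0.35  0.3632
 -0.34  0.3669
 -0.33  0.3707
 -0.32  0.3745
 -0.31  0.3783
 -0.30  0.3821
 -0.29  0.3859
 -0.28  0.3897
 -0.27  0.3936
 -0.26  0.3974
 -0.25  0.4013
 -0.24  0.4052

$13.86

T = 2;  σ√T = 0.3253
d₁ = [ln(212/210) + (0.069 + 0.23²/2)·2] / 0.3253 = [0.0095 + 0.1909] / 0.3253 = 0.6160 which rounds to 0.62
d₂ = d₁ − σ√T = 0.6160 − 0.3253 = 0.2908 which rounds to 0.29
e^(−rT) = e^(−0.069·2) = 0.8711
P = 210·0.8711·N(-0.29) − 212·N(-0.62) = 210·0.8711·0.3859 − 212·0.2676 = 70.5931 − 56.7312 = 13.8619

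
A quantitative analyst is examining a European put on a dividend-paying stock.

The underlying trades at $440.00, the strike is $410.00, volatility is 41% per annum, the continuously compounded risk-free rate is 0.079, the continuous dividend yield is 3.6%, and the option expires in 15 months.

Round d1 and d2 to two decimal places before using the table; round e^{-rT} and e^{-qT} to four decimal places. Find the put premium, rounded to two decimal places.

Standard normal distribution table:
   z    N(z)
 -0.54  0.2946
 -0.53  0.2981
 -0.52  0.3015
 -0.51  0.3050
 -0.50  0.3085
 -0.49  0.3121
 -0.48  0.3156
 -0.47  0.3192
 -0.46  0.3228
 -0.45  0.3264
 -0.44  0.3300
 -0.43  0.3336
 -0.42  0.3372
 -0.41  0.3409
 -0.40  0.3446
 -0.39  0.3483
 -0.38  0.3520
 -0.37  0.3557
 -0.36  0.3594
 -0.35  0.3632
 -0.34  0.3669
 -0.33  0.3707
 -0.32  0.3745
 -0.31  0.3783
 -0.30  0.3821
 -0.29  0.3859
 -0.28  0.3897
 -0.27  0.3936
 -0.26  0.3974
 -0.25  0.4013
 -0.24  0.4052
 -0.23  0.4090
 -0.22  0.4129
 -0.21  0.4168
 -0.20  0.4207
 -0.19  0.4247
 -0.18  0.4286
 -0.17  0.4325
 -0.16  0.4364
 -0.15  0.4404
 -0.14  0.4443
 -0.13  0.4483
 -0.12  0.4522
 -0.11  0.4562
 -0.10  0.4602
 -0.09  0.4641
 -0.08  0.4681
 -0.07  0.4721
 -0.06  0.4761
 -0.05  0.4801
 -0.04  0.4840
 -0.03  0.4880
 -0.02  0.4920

$50.02

σ√T = 0.41·√1.25 = 0.4584
d₁ = [ln(440/410) + (0.079 − 0.036 + 0.41²/2)·1.25] / 0.4584 = [0.0706 + 0.1588] / 0.4584 = 0.5005 ≈ 0.50
d₂ = d₁ − σ√T = 0.5005 − 0.4584 = 0.0421 ≈ 0.04
exp(−qT) = exp(−0.036·1.25) = 0.9560;  exp(−rT) = exp(−0.079·1.25) = 0.9060
N(−d₂) = N(-0.04) = 0.4840;  N(−d₁) = N(-0.50) = 0.3085
P = 410·0.9060·0.4840 − 440·0.9560·0.3085 = 179.7866 − 129.7674 = 50.0192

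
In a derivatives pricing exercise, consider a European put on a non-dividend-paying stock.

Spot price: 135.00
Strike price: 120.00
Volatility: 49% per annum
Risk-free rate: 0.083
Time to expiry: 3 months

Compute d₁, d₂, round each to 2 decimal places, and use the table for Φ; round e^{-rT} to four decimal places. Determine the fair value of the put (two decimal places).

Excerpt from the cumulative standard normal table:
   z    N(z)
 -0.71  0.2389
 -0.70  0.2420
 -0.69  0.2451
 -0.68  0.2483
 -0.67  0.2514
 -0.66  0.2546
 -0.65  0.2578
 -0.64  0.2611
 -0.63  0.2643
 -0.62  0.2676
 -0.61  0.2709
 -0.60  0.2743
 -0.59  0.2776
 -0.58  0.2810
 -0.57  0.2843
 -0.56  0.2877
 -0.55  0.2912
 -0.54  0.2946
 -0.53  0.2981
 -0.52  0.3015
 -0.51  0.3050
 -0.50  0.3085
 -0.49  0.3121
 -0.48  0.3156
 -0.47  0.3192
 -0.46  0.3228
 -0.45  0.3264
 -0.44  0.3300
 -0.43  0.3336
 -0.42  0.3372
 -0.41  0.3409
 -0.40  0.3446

σ√T = 0.49 × 0.5000 = 0.2450
d₁ = [ln(135/120) + (0.083 + 0.49²/2)·0.25] / 0.2450 = [0.1178 + 0.0508] / 0.2450 = 0.6879 which rounds to 0.69
d₂ = d₁ − σ√T = 0.6879 − 0.2450 = 0.4429 which rounds to 0.44
e^(−rT) = e^(−0.083·0.25) = 0.9795
N(−d₂) = N(-0.44) = 0.3300;  N(−d₁) = N(-0.69) = 0.2451
P = 120·0.9795·0.3300 − 135·0.2451 = 38.7882 − 33.0885 = 5.6997

5.70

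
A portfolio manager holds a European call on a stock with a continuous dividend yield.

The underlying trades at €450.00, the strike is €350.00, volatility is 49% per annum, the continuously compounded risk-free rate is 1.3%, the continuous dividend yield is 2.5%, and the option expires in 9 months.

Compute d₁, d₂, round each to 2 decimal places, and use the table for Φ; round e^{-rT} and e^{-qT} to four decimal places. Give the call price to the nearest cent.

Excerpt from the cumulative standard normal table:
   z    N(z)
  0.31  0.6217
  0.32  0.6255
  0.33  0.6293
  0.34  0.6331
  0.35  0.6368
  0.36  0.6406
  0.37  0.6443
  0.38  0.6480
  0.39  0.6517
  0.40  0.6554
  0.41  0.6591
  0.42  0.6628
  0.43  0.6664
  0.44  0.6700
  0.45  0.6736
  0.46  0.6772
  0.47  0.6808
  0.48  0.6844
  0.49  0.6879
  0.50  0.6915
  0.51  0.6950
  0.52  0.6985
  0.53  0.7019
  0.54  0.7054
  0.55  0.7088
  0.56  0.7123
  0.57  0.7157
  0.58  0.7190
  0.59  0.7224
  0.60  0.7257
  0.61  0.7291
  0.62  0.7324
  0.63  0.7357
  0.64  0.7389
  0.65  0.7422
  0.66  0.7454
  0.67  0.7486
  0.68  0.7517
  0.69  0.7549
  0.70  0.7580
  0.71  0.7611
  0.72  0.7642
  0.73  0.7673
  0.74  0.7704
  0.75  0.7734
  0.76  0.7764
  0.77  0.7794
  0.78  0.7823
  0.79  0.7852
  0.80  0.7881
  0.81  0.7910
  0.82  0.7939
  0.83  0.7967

€123.45

σ√T = 0.49·√0.75 = 0.4244
d₁ = [ln(450/350) + (0.013 − 0.025 + 0.49²/2)·0.75] / 0.4244 = [0.2513 + 0.0810] / 0.4244 = 0.7832 → 0.78
d₂ = d₁ − σ√T = 0.7832 − 0.4244 = 0.3588 → 0.36
e^(−qT) = e^(−0.025·0.75) = 0.9814;  e^(−rT) = e^(−0.013·0.75) = 0.9903
N(d₁) = N(0.78) = 0.7823;  N(d₂) = N(0.36) = 0.6406
C = 450·0.9814·0.7823 − 350·0.9903·0.6406 = 345.4871 − 222.0352 = 123.4520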